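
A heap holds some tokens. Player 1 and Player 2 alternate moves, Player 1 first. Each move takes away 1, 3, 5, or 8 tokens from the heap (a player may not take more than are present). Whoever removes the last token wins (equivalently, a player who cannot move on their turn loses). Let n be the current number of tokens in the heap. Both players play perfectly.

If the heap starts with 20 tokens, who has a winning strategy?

Compute win/loss labels from the base case upward. A position with no move is L. Any other position is W if it can reach an L in one move, else L.
n=0: no move → L
n=1: can move to 0, which is L ⇒ W
n=2: the only move is to 1(W), a W ⇒ L
n=3: can move to 2, which is L ⇒ W
n=4: moves to 3(W), 1(W); every one is W ⇒ L
n=5: can move to 4, which is L ⇒ W
n=6: moves to 5(W), 3(W), 1(W); every one is W ⇒ L
n=7: can move to 6, which is L ⇒ W
n=8: can move to 0, which is L ⇒ W
n=9: can move to 6, which is L ⇒ W
n=10: can move to 2, which is L ⇒ W
n=11: can move to 6, which is L ⇒ W
n=12: can move to 4, which is L ⇒ W
n=13: moves to 12(W), 10(W), 8(W), 5(W); every one is W ⇒ L
n=14: can move to 13, which is L ⇒ W
n=15: moves to 14(W), 12(W), 10(W), 7(W); every one is W ⇒ L
n=16: can move to 15, which is L ⇒ W
n=17: moves to 16(W), 14(W), 12(W), 9(W); every one is W ⇒ L
n=18: can move to 17, which is L ⇒ W
n=19: moves to 18(W), 16(W), 14(W), 11(W); every one is W ⇒ L
n=20: can move to 19, which is L ⇒ W
The starting position 20 is W: Player 1 should remove 1, leaving 19, handing over an L position.

Player 1 wins.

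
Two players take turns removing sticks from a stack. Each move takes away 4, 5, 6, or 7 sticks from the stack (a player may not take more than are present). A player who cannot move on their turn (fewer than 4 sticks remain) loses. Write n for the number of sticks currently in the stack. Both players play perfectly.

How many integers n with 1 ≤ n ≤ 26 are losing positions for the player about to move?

11

Positions with no move are L. A position that does have a move is losing for the player to move precisely when every available move leads to a winning position for the opponent. Fill in the labels:
n=0: no move → L
n=1: no move → L
n=2: no move → L
n=3: no move → L
n=4: can move to 0, which is L ⇒ W
n=5: can move to 1, which is L ⇒ W
n=6: can move to 2, which is L ⇒ W
n=7: can move to 3, which is L ⇒ W
n=8: can move to 3, which is L ⇒ W
n=9: can move to 3, which is L ⇒ W
n=10: can move to 3, which is L ⇒ W
n=11: moves to 7(W), 6(W), 5(W), 4(W); every one is W ⇒ L
n=12: moves to 8(W), 7(W), 6(W), 5(W); every one is W ⇒ L
n=13: moves to 9(W), 8(W), 7(W), 6(W); every one is W ⇒ L
n=14: moves to 10(W), 9(W), 8(W), 7(W); every one is W ⇒ L
n=15: can move to 11, which is L ⇒ W
n=16: can move to 12, which is L ⇒ W
n=17: can move to 13, which is L ⇒ W
n=18: can move to 14, which is L ⇒ W
n=19: can move to 14, which is L ⇒ W
n=20: can move to 14, which is L ⇒ W
n=21: can move to 14, which is L ⇒ W
n=22: moves to 18(W), 17(W), 16(W), 15(W); every one is W ⇒ L
n=23: moves to 19(W), 18(W), 17(W), 16(W); every one is W ⇒ L
n=24: moves to 20(W), 19(W), 18(W), 17(W); every one is W ⇒ L
n=25: moves to 21(W), 20(W), 19(W), 18(W); every one is W ⇒ L
n=26: can move to 22, which is L ⇒ W
L entries with 1 ≤ n ≤ 26 (n=0 is outside the asked range and is not counted): n = 1, 2, 3, 11, 12, 13, 14, 22, 23, 24, 25; that makes 11.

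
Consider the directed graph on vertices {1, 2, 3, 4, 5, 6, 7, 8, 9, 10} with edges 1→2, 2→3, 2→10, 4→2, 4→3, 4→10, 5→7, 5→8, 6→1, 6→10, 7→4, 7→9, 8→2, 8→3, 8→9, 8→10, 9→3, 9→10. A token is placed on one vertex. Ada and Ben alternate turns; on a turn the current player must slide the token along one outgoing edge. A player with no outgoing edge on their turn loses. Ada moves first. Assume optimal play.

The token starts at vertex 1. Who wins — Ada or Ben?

Compute win/loss labels from the base case upward. A position with no move is L. Any other position is W if it can reach an L in one move, else L.
Every edge goes from a vertex to one that appears earlier in the order 3, 10, 9, 2, 4, 8, 7, 1, 5, 6, so processing vertices in that order labels each vertex after all of its successors.
3: no outgoing edge → L
10: no outgoing edge → L
9: reaches L-position 10 → W
2: reaches L-position 10 → W
4: reaches L-position 10 → W
8: reaches L-position 10 → W
7: only reaches 4(W), 9(W), all W → L
1: only reaches 2(W), which is W → L
5: reaches L-position 7 → W
6: reaches L-position 1 → W
Every move from 1 reaches a W position, so the mover loses.

Ben wins.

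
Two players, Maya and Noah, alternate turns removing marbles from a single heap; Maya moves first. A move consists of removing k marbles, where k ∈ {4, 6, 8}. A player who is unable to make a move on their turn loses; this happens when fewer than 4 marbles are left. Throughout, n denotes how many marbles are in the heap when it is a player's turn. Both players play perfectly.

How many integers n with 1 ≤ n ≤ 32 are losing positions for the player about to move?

11

Build the W/L table. Terminal = L. A non-terminal position is W if it has a move to some L; otherwise it is L.
n=0: no move → L
n=1: no move → L
n=2: no move → L
n=3: no move → L
n=4: →0(L), so W
n=5: →1(L), so W
n=6: →2(L), so W
n=7: →3(L), so W
n=8: →2(L), so W
n=9: →3(L), so W
n=10: →2(L), so W
n=11: →3(L), so W
n=12: →8(W), 6(W), 4(W) — all W, so L
n=13: →9(W), 7(W), 5(W) — all W, so L
n=14: →10(W), 8(W), 6(W) — all W, so L
n=15: →11(W), 9(W), 7(W) — all W, so L
n=16: →12(L), so W
n=17: →13(L), so W
n=18: →14(L), so W
n=19: →15(L), so W
n=20: →14(L), so W
n=21: →15(L), so W
n=22: →14(L), so W
n=23: →15(L), so W
n=24: →20(W), 18(W), 16(W) — all W, so L
n=25: →21(W), 19(W), 17(W) — all W, so L
n=26: →22(W), 20(W), 18(W) — all W, so L
n=27: →23(W), 21(W), 19(W) — all W, so L
n=28: →24(L), so W
n=29: →25(L), so W
n=30: →26(L), so W
n=31: →27(L), so W
n=32: →26(L), so W
L entries with 1 ≤ n ≤ 32 (n=0 is outside the asked range and is not counted): n = 1, 2, 3, 12, 13, 14, 15, 24, 25, 26, 27; that makes 11.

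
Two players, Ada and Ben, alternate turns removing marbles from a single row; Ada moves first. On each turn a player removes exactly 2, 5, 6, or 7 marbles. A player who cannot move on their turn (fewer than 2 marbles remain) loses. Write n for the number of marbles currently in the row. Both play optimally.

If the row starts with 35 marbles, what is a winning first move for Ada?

Remove 7, leaving 28.

Compute win/loss labels from the base case upward. A position with no move is L. Any other position is W if it can reach an L in one move, else L.
n=0: no move → L
n=1: no move → L
n=2: reaches L-position 0 → W
n=3: reaches L-position 1 → W
n=4: only reaches 2(W), which is W → L
n=5: reaches L-position 0 → W
n=6: reaches L-position 4 → W
n=7: reaches L-position 1 → W
n=8: reaches L-position 1 → W
n=9: reaches L-position 4 → W
n=10: reaches L-position 4 → W
n=11: reaches L-position 4 → W
n=12: only reaches 10(W), 7(W), 6(W), 5(W), all W → L
n=13: only reaches 11(W), 8(W), 7(W), 6(W), all W → L
n=14: reaches L-position 12 → W
n=15: reaches L-position 13 → W
n=16: only reaches 14(W), 11(W), 10(W), 9(W), all W → L
n=17: reaches L-position 12 → W
n=18: reaches L-position 16 → W
n=19: reaches L-position 13 → W
n=20: reaches L-position 13 → W
n=21: reaches L-position 16 → W
n=22: reaches L-position 16 → W
n=23: reaches L-position 16 → W
n=24: only reaches 22(W), 19(W), 18(W), 17(W), all W → L
n=25: only reaches 23(W), 20(W), 19(W), 18(W), all W → L
n=26: reaches L-position 24 → W
n=27: reaches L-position 25 → W
n=28: only reaches 26(W), 23(W), 22(W), 21(W), all W → L
n=29: reaches L-position 24 → W
n=30: reaches L-position 28 → W
n=31: reaches L-position 25 → W
n=32: reaches L-position 25 → W
n=33: reaches L-position 28 → W
n=34: reaches L-position 28 → W
n=35: reaches L-position 28 → W
From 35, the L positions reachable in one move are: 28.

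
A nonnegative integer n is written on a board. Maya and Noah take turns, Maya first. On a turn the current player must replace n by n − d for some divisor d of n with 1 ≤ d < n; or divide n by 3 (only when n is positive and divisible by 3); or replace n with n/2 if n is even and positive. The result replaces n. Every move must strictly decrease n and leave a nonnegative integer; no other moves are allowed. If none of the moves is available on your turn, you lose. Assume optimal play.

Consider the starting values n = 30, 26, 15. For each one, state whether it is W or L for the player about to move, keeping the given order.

Label each position W (a win for the player to move) or L (a loss). A position with no legal move is L; any other position is W exactly when some move reaches an L, and L when every move reaches a W.
n=0: no move → L
n=1: no move → L
n=2: →1(L), so W
n=3: →1(L), so W
n=4: →2(W), 3(W) — all W, so L
n=5: →4(L), so W
n=6: →4(L), so W
n=7: →6(W) only, which is W, so L
n=8: →4(L), so W
n=9: →3(W), 6(W), 8(W) — all W, so L
n=10: →9(L), so W
n=11: →10(W) only, which is W, so L
n=12: →4(L), so W
n=13: →12(W) only, which is W, so L
n=14: →7(L), so W
n=15: →5(W), 10(W), 12(W), 14(W) — all W, so L
n=16: →15(L), so W
n=17: →16(W) only, which is W, so L
n=18: →9(L), so W
n=19: →18(W) only, which is W, so L
n=20: →15(L), so W
n=21: →7(L), so W
n=22: →11(L), so W
n=23: →22(W) only, which is W, so L
n=24: →23(L), so W
n=25: →20(W), 24(W) — all W, so L
n=26: →13(L), so W
n=27: →9(L), so W
n=28: →14(W), 21(W), 24(W), 26(W), 27(W) — all W, so L
n=29: →28(L), so W
n=30: →15(L), so W

30: W, 26: W, 15: L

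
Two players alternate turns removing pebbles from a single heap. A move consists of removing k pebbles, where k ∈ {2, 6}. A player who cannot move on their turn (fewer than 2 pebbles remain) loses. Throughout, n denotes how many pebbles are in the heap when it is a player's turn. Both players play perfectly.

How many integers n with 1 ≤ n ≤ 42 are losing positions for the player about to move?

21

Use the standard recursion: the mover loses at a terminal position; elsewhere, the mover wins exactly when some move hands the opponent an L position.
n=0: no move → L
n=1: no move → L
n=2: →0(L), so W
n=3: →1(L), so W
n=4: →2(W) only, which is W, so L
n=5: →3(W) only, which is W, so L
n=6: →4(L), so W
n=7: →5(L), so W
n=8: →6(W), 2(W) — all W, so L
n=9: →7(W), 3(W) — all W, so L
n=10: →8(L), so W
n=11: →9(L), so W
n=12: →10(W), 6(W) — all W, so L
n=13: →11(W), 7(W) — all W, so L
n=14: →12(L), so W
n=15: →13(L), so W
n=16: →14(W), 10(W) — all W, so L
n=17: →15(W), 11(W) — all W, so L
n=18: →16(L), so W
n=19: →17(L), so W
n=20: →18(W), 14(W) — all W, so L
n=21: →19(W), 15(W) — all W, so L
n=22: →20(L), so W
n=23: →21(L), so W
n=24: →22(W), 18(W) — all W, so L
n=25: →23(W), 19(W) — all W, so L
n=26: →24(L), so W
n=27: →25(L), so W
n=28: →26(W), 22(W) — all W, so L
n=29: →27(W), 23(W) — all W, so L
n=30: →28(L), so W
n=31: →29(L), so W
n=32: →30(W), 26(W) — all W, so L
n=33: →31(W), 27(W) — all W, so L
n=34: →32(L), so W
n=35: →33(L), so W
n=36: →34(W), 30(W) — all W, so L
n=37: →35(W), 31(W) — all W, so L
n=38: →36(L), so W
n=39: →37(L), so W
n=40: →38(W), 34(W) — all W, so L
n=41: →39(W), 35(W) — all W, so L
n=42: →40(L), so W
L entries with 1 ≤ n ≤ 42 (n=0 is outside the asked range and is not counted): n = 1, 4, 5, 8, 9, 12, 13, 16, 17, 20, 21, 24, 25, 28, 29, 32, 33, 36, 37, 40, 41; that makes 21.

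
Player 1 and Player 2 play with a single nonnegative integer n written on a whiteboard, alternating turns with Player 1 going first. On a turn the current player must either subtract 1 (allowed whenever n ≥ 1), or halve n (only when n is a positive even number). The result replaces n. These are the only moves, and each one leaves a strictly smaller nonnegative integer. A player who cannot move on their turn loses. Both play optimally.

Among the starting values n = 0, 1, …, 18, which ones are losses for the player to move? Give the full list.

0, 2, 5, 7, 9, 11, 13, 15, 17

Compute win/loss labels from the base case upward. A position with no move is L. Any other position is W if it can reach an L in one move, else L.
n=0: no move → L
n=1: can move to 0, which is L ⇒ W
n=2: the only move is to 1(W), a W ⇒ L
n=3: can move to 2, which is L ⇒ W
n=4: can move to 2, which is L ⇒ W
n=5: the only move is to 4(W), a W ⇒ L
n=6: can move to 5, which is L ⇒ W
n=7: the only move is to 6(W), a W ⇒ L
n=8: can move to 7, which is L ⇒ W
n=9: the only move is to 8(W), a W ⇒ L
n=10: can move to 5, which is L ⇒ W
n=11: the only move is to 10(W), a W ⇒ L
n=12: can move to 11, which is L ⇒ W
n=13: the only move is to 12(W), a W ⇒ L
n=14: can move to 7, which is L ⇒ W
n=15: the only move is to 14(W), a W ⇒ L
n=16: can move to 15, which is L ⇒ W
n=17: the only move is to 16(W), a W ⇒ L
n=18: can move to 9, which is L ⇒ W
The losing starting values of n are exactly the entries labelled L in this table (9 of them).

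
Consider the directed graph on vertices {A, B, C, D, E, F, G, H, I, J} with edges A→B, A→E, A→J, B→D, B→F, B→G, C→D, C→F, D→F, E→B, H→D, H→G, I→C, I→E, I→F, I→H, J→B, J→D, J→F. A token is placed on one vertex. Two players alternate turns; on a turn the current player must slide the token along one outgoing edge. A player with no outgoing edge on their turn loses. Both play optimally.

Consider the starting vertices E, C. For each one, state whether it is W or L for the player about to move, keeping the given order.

E: L, C: W

Build the W/L table. Terminal = L. A non-terminal position is W if it has a move to some L; otherwise it is L.
Every edge goes from a vertex to one that appears earlier in the order G, F, D, B, C, H, J, E, A, I, so processing vertices in that order labels each vertex after all of its successors.
G: no outgoing edge → L
F: no outgoing edge → L
D: W (go to F, an L position)
B: W (go to F, an L position)
C: W (go to F, an L position)
H: W (go to G, an L position)
J: W (go to F, an L position)
E: L (sole option B(W) is W)
A: W (go to E, an L position)
I: W (go to E, an L position)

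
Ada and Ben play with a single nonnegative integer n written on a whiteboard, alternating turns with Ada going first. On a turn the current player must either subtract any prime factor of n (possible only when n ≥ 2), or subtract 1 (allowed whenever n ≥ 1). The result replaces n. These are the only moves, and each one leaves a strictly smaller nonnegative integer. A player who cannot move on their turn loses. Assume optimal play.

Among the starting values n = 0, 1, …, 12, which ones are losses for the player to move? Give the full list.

0, 4, 8, 12

Positions with no move are L. A position that does have a move is losing for the player to move precisely when every available move leads to a winning position for the opponent. Fill in the labels:
n=0: no move → L
n=1: →0(L), so W
n=2: →0(L), so W
n=3: →0(L), so W
n=4: →2(W), 3(W) — all W, so L
n=5: →0(L), so W
n=6: →4(L), so W
n=7: →0(L), so W
n=8: →6(W), 7(W) — all W, so L
n=9: →8(L), so W
n=10: →8(L), so W
n=11: →0(L), so W
n=12: →9(W), 10(W), 11(W) — all W, so L
The losing starting values of n are exactly the entries labelled L in this table (4 of them).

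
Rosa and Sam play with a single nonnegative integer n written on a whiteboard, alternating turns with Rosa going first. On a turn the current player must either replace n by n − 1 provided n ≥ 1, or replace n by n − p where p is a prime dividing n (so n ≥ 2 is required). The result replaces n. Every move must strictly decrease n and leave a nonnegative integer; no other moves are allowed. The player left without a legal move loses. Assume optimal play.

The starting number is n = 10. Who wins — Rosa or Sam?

Positions with no move are L. A position that does have a move is losing for the player to move precisely when every available move leads to a winning position for the opponent. Fill in the labels:
n=0: no move → L
n=1: W (go to 0, an L position)
n=2: W (go to 0, an L position)
n=3: W (go to 0, an L position)
n=4: L (options 2(W), 3(W) are all W)
n=5: W (go to 0, an L position)
n=6: W (go to 4, an L position)
n=7: W (go to 0, an L position)
n=8: L (options 6(W), 7(W) are all W)
n=9: W (go to 8, an L position)
n=10: W (go to 8, an L position)
The starting position 10 is W: Rosa should move to 8, handing over an L position.

Rosa wins.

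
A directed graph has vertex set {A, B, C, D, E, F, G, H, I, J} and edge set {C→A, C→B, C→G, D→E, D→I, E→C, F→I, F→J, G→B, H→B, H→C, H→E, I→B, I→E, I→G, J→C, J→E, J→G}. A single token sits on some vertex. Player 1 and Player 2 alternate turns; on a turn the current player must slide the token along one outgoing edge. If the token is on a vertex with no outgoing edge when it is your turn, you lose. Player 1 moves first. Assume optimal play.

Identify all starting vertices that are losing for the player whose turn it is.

Work bottom-up. With no move the player to move loses. Otherwise the position is W if at least one move leads to an L position for the opponent, and L if every move leads to a W.
Every edge goes from a vertex to one that appears earlier in the order A, B, G, C, E, H, J, I, F, D, so processing vertices in that order labels each vertex after all of its successors.
A: no outgoing edge → L
B: no outgoing edge → L
G: reaches L-position B → W
C: reaches L-position B → W
E: only reaches C(W), which is W → L
H: reaches L-position E → W
J: reaches L-position E → W
I: reaches L-position E → W
F: only reaches I(W), J(W), all W → L
D: reaches L-position E → W
Reading off the rows marked L gives the requested list; there are 4 such vertices.

A, B, E, F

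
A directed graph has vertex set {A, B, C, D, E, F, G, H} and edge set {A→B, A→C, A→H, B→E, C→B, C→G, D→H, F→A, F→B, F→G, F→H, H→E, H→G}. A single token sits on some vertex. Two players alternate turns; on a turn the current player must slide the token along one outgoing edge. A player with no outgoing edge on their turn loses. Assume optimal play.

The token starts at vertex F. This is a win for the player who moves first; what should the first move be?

Move to A.

Classify positions by backward induction: terminal positions (no move available) are L. From any other position, the mover wins iff some move reaches an L.
Every edge goes from a vertex to one that appears earlier in the order E, G, H, B, C, D, A, F, so processing vertices in that order labels each vertex after all of its successors.
E: no outgoing edge → L
G: no outgoing edge → L
H: can move to G, which is L ⇒ W
B: can move to E, which is L ⇒ W
C: can move to G, which is L ⇒ W
D: the only move is to H(W), a W ⇒ L
A: moves to C(W), B(W), H(W); every one is W ⇒ L
F: can move to A, which is L ⇒ W
From F, the L positions reachable in one move are: A, G. Any move reaching one of these is winning.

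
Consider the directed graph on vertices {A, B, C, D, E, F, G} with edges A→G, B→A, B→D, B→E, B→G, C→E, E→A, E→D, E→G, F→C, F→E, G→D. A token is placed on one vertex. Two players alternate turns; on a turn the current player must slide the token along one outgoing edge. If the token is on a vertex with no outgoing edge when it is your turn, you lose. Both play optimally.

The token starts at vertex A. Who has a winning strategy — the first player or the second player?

The second player wins.

Positions with no move are L. A position that does have a move is losing for the player to move precisely when every available move leads to a winning position for the opponent. Fill in the labels:
Every edge goes from a vertex to one that appears earlier in the order D, G, A, E, B, C, F, so processing vertices in that order labels each vertex after all of its successors.
D: no outgoing edge → L
G: can move to D, which is L ⇒ W
A: the only move is to G(W), a W ⇒ L
E: can move to A, which is L ⇒ W
B: can move to A, which is L ⇒ W
C: the only move is to E(W), a W ⇒ L
F: can move to C, which is L ⇒ W
The starting position A is L: whatever the player to move does, the opponent receives a W position.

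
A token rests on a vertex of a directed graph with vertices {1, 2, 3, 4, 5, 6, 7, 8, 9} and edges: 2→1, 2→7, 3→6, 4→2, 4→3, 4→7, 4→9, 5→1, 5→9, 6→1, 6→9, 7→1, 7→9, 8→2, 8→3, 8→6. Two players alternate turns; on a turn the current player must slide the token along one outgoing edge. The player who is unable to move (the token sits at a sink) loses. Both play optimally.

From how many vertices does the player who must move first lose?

Use the standard recursion: the mover loses at a terminal position; elsewhere, the mover wins exactly when some move hands the opponent an L position.
Every edge goes from a vertex to one that appears earlier in the order 1, 9, 6, 7, 2, 3, 4, 5, 8, so processing vertices in that order labels each vertex after all of its successors.
1: no outgoing edge → L
9: no outgoing edge → L
6: →9(L), so W
7: →9(L), so W
2: →1(L), so W
3: →6(W) only, which is W, so L
4: →3(L), so W
5: →9(L), so W
8: →3(L), so W
The L vertices are 1, 3, 9; that is 3 in all.

3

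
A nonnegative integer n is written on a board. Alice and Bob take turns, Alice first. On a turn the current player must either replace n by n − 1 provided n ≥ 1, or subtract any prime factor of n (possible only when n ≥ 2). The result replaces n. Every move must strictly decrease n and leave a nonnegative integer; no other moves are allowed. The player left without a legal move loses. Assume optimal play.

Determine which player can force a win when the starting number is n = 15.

Alice wins.

Label each position W (a win for the player to move) or L (a loss). A position with no legal move is L; any other position is W exactly when some move reaches an L, and L when every move reaches a W.
n=0: no move → L
n=1: can move to 0, which is L ⇒ W
n=2: can move to 0, which is L ⇒ W
n=3: can move to 0, which is L ⇒ W
n=4: moves to 2(W), 3(W); every one is W ⇒ L
n=5: can move to 0, which is L ⇒ W
n=6: can move to 4, which is L ⇒ W
n=7: can move to 0, which is L ⇒ W
n=8: moves to 6(W), 7(W); every one is W ⇒ L
n=9: can move to 8, which is L ⇒ W
n=10: can move to 8, which is L ⇒ W
n=11: can move to 0, which is L ⇒ W
n=12: moves to 9(W), 10(W), 11(W); every one is W ⇒ L
n=13: can move to 0, which is L ⇒ W
n=14: can move to 12, which is L ⇒ W
n=15: can move to 12, which is L ⇒ W
From 15 Alice can move to 12, reaching an L position.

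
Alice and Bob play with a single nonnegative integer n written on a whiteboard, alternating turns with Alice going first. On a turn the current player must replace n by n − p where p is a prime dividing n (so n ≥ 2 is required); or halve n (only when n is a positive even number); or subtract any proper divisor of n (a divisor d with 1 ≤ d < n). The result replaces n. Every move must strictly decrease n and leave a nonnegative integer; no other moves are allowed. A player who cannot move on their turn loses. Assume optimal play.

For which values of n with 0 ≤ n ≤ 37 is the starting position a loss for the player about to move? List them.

0, 1, 4, 9, 14, 20, 26, 32, 35

Build the W/L table. Terminal = L. A non-terminal position is W if it has a move to some L; otherwise it is L.
n=0: no move → L
n=1: no move → L
n=2: W (go to 0, an L position)
n=3: W (go to 0, an L position)
n=4: L (options 2(W), 3(W) are all W)
n=5: W (go to 0, an L position)
n=6: W (go to 4, an L position)
n=7: W (go to 0, an L position)
n=8: W (go to 4, an L position)
n=9: L (options 6(W), 8(W) are all W)
n=10: W (go to 9, an L position)
n=11: W (go to 0, an L position)
n=12: W (go to 9, an L position)
n=13: W (go to 0, an L position)
n=14: L (options 7(W), 12(W), 13(W) are all W)
n=15: W (go to 14, an L position)
n=16: W (go to 14, an L position)
n=17: W (go to 0, an L position)
n=18: W (go to 9, an L position)
n=19: W (go to 0, an L position)
n=20: L (options 10(W), 15(W), 16(W), 18(W), 19(W) are all W)
n=21: W (go to 14, an L position)
n=22: W (go to 20, an L position)
n=23: W (go to 0, an L position)
n=24: W (go to 20, an L position)
n=25: W (go to 20, an L position)
n=26: L (options 13(W), 24(W), 25(W) are all W)
n=27: W (go to 26, an L position)
n=28: W (go to 14, an L position)
n=29: W (go to 0, an L position)
n=30: W (go to 20, an L position)
n=31: W (go to 0, an L position)
n=32: L (options 16(W), 24(W), 28(W), 30(W), 31(W) are all W)
n=33: W (go to 32, an L position)
n=34: W (go to 32, an L position)
n=35: L (options 28(W), 30(W), 34(W) are all W)
n=36: W (go to 32, an L position)
n=37: W (go to 0, an L position)
The losing starting values of n are exactly the entries labelled L in this table (9 of them).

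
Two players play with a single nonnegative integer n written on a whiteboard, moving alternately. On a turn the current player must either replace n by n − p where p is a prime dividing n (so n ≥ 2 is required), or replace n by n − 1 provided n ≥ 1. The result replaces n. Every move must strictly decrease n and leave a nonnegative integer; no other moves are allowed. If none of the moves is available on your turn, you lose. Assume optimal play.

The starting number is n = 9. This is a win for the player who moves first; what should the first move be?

Label each position W (a win for the player to move) or L (a loss). A position with no legal move is L; any other position is W exactly when some move reaches an L, and L when every move reaches a W.
n=0: no move → L
n=1: reaches L-position 0 → W
n=2: reaches L-position 0 → W
n=3: reaches L-position 0 → W
n=4: only reaches 2(W), 3(W), all W → L
n=5: reaches L-position 0 → W
n=6: reaches L-position 4 → W
n=7: reaches L-position 0 → W
n=8: only reaches 6(W), 7(W), all W → L
n=9: reaches L-position 8 → W
From 9, the L positions reachable in one move are: 8.

Move to 8.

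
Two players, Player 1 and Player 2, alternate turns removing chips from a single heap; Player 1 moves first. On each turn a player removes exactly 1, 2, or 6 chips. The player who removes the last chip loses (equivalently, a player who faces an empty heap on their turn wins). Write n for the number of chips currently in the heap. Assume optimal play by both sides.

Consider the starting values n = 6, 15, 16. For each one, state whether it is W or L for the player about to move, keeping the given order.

6: W, 15: L, 16: W

Label each position W (a win for the player to move) or L (a loss). A position with no legal move is W; any other position is W exactly when some move reaches an L, and L when every move reaches a W.
n=0: no move; the opponent has just taken the last chip and therefore loses → W
n=1: the only move is to 0(W), a W ⇒ L
n=2: can move to 1, which is L ⇒ W
n=3: can move to 1, which is L ⇒ W
n=4: moves to 3(W), 2(W); every one is W ⇒ L
n=5: can move to 4, which is L ⇒ W
n=6: can move to 4, which is L ⇒ W
n=7: can move to 1, which is L ⇒ W
n=8: moves to 7(W), 6(W), 2(W); every one is W ⇒ L
n=9: can move to 8, which is L ⇒ W
n=10: can move to 8, which is L ⇒ W
n=11: moves to 10(W), 9(W), 5(W); every one is W ⇒ L
n=12: can move to 11, which is L ⇒ W
n=13: can move to 11, which is L ⇒ W
n=14: can move to 8, which is L ⇒ W
n=15: moves to 14(W), 13(W), 9(W); every one is W ⇒ L
n=16: can move to 15, which is L ⇒ W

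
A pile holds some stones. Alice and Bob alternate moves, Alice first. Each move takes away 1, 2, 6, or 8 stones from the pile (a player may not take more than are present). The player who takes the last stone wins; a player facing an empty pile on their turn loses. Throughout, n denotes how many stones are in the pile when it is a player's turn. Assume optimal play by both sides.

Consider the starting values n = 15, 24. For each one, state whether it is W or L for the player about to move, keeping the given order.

15: W, 24: L

Compute win/loss labels from the base case upward. A position with no move is L. Any other position is W if it can reach an L in one move, else L.
n=0: no move → L
n=1: reaches L-position 0 → W
n=2: reaches L-position 0 → W
n=3: only reaches 2(W), 1(W), all W → L
n=4: reaches L-position 3 → W
n=5: reaches L-position 3 → W
n=6: reaches L-position 0 → W
n=7: only reaches 6(W), 5(W), 1(W), all W → L
n=8: reaches L-position 7 → W
n=9: reaches L-position 7 → W
n=10: only reaches 9(W), 8(W), 4(W), 2(W), all W → L
n=11: reaches L-position 10 → W
n=12: reaches L-position 10 → W
n=13: reaches L-position 7 → W
n=14: only reaches 13(W), 12(W), 8(W), 6(W), all W → L
n=15: reaches L-position 14 → W
n=16: reaches L-position 14 → W
n=17: only reaches 16(W), 15(W), 11(W), 9(W), all W → L
n=18: reaches L-position 17 → W
n=19: reaches L-position 17 → W
n=20: reaches L-position 14 → W
n=21: only reaches 20(W), 19(W), 15(W), 13(W), all W → L
n=22: reaches L-position 21 → W
n=23: reaches L-position 21 → W
n=24: only reaches 23(W), 22(W), 18(W), 16(W), all W → L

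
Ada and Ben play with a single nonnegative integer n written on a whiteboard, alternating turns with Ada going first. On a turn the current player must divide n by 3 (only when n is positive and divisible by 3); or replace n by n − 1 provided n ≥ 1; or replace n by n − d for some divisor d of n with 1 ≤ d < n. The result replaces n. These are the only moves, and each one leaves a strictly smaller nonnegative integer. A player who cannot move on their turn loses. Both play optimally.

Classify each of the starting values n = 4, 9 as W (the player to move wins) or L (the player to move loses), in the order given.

Build the W/L table. Terminal = L. A non-terminal position is W if it has a move to some L; otherwise it is L.
n=0: no move → L
n=1: W (go to 0, an L position)
n=2: L (sole option 1(W) is W)
n=3: W (go to 2, an L position)
n=4: W (go to 2, an L position)
n=5: L (sole option 4(W) is W)
n=6: W (go to 2, an L position)
n=7: L (sole option 6(W) is W)
n=8: W (go to 7, an L position)
n=9: L (options 3(W), 6(W), 8(W) are all W)

4: W, 9: L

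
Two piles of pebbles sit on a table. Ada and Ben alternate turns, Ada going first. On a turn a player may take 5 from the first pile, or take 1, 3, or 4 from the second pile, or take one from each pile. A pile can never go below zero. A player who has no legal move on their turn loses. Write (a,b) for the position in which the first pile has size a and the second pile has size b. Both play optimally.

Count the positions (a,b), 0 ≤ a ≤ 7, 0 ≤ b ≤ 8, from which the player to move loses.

23

Compute win/loss labels from the base case upward. A position with no move is L. Any other position is W if it can reach an L in one move, else L.
Every move lowers a or b (never raises either), so fill the grid row by row in increasing a, and left to right within a row: each cell's successors are then already labelled.
      b=0  b=1  b=2  b=3  b=4  b=5  b=6  b=7  b=8
a=0:    L    W    L    W    W    W    W    L    W
a=1:    L    W    L    W    W    W    W    L    W
a=2:    L    W    L    W    W    W    W    L    W
a=3:    L    W    L    W    W    W    W    L    W
a=4:    L    W    L    W    W    W    W    L    W
a=5:    W    W    W    W    L    W    L    W    W
a=6:    W    L    W    L    W    W    W    W    L
a=7:    W    L    W    L    W    W    W    W    L
Cells with no legal move (terminal, hence L): (0,0), (1,0), (2,0), (3,0), (4,0).
The remaining L cells, each justified by listing all of its moves:
(0,2): L (sole option (0,1)(W) is W)
(0,7): L (options (0,6)(W), (0,4)(W), (0,3)(W) are all W)
(1,2): L (options (1,1)(W), (0,1)(W) are all W)
(1,7): L (options (1,6)(W), (1,4)(W), (1,3)(W), (0,6)(W) are all W)
(2,2): L (options (2,1)(W), (1,1)(W) are all W)
(2,7): L (options (2,6)(W), (2,4)(W), (2,3)(W), (1,6)(W) are all W)
(3,2): L (options (3,1)(W), (2,1)(W) are all W)
(3,7): L (options (3,6)(W), (3,4)(W), (3,3)(W), (2,6)(W) are all W)
(4,2): L (options (4,1)(W), (3,1)(W) are all W)
(4,7): L (options (4,6)(W), (4,4)(W), (4,3)(W), (3,6)(W) are all W)
(5,4): L (options (0,4)(W), (5,3)(W), (5,1)(W), (5,0)(W), (4,3)(W) are all W)
(5,6): L (options (0,6)(W), (5,5)(W), (5,3)(W), (5,2)(W), (4,5)(W) are all W)
(6,1): L (options (1,1)(W), (6,0)(W), (5,0)(W) are all W)
(6,3): L (options (1,3)(W), (6,2)(W), (6,0)(W), (5,2)(W) are all W)
(6,8): L (options (1,8)(W), (6,7)(W), (6,5)(W), (6,4)(W), (5,7)(W) are all W)
(7,1): L (options (2,1)(W), (7,0)(W), (6,0)(W) are all W)
(7,3): L (options (2,3)(W), (7,2)(W), (7,0)(W), (6,2)(W) are all W)
(7,8): L (options (2,8)(W), (7,7)(W), (7,5)(W), (7,4)(W), (6,7)(W) are all W)
Every other cell has at least one move into one of the L cells above, so it is W.
L cells per row: a=0: 3, a=1: 3, a=2: 3, a=3: 3, a=4: 3, a=5: 2, a=6: 3, a=7: 3; total 23.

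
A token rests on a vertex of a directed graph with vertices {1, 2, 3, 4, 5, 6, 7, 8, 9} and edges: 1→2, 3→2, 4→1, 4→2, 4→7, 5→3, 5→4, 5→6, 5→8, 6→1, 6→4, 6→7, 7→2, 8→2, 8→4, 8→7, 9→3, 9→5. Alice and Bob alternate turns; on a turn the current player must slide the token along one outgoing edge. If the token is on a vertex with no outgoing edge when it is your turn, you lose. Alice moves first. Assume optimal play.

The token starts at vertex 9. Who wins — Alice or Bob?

Label each position W (a win for the player to move) or L (a loss). A position with no legal move is L; any other position is W exactly when some move reaches an L, and L when every move reaches a W.
Every edge goes from a vertex to one that appears earlier in the order 2, 3, 7, 1, 4, 8, 6, 5, 9, so processing vertices in that order labels each vertex after all of its successors.
2: no outgoing edge → L
3: can move to 2, which is L ⇒ W
7: can move to 2, which is L ⇒ W
1: can move to 2, which is L ⇒ W
4: can move to 2, which is L ⇒ W
8: can move to 2, which is L ⇒ W
6: moves to 4(W), 1(W), 7(W); every one is W ⇒ L
5: can move to 6, which is L ⇒ W
9: moves to 5(W), 3(W); every one is W ⇒ L
Every move from 9 reaches a W position, so the mover loses.

Bob wins.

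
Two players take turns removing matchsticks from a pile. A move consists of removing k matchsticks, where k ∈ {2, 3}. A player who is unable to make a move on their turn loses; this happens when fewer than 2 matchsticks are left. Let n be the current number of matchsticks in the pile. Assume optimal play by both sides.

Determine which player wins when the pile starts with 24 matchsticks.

Work bottom-up. With no move the player to move loses. Otherwise the position is W if at least one move leads to an L position for the opponent, and L if every move leads to a W.
n=0: no move → L
n=1: no move → L
n=2: reaches L-position 0 → W
n=3: reaches L-position 1 → W
n=4: reaches L-position 1 → W
n=5: only reaches 3(W), 2(W), all W → L
n=6: only reaches 4(W), 3(W), all W → L
n=7: reaches L-position 5 → W
n=8: reaches L-position 6 → W
n=9: reaches L-position 6 → W
n=10: only reaches 8(W), 7(W), all W → L
n=11: only reaches 9(W), 8(W), all W → L
n=12: reaches L-position 10 → W
n=13: reaches L-position 11 → W
n=14: reaches L-position 11 → W
n=15: only reaches 13(W), 12(W), all W → L
n=16: only reaches 14(W), 13(W), all W → L
n=17: reaches L-position 15 → W
n=18: reaches L-position 16 → W
n=19: reaches L-position 16 → W
n=20: only reaches 18(W), 17(W), all W → L
n=21: only reaches 19(W), 18(W), all W → L
n=22: reaches L-position 20 → W
n=23: reaches L-position 21 → W
n=24: reaches L-position 21 → W
The starting position 24 is W: the player to move should remove 3, leaving 21, handing over an L position.

The first player wins.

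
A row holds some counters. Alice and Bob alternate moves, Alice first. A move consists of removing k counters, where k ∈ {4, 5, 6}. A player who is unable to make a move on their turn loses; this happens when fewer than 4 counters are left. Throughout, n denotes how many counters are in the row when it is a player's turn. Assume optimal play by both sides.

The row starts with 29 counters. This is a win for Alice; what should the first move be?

Work bottom-up. With no move the player to move loses. Otherwise the position is W if at least one move leads to an L position for the opponent, and L if every move leads to a W.
n=0: no move → L
n=1: no move → L
n=2: no move → L
n=3: no move → L
n=4: reaches L-position 0 → W
n=5: reaches L-position 1 → W
n=6: reaches L-position 2 → W
n=7: reaches L-position 3 → W
n=8: reaches L-position 3 → W
n=9: reaches L-position 3 → W
n=10: only reaches 6(W), 5(W), 4(W), all W → L
n=11: only reaches 7(W), 6(W), 5(W), all W → L
n=12: only reaches 8(W), 7(W), 6(W), all W → L
n=13: only reaches 9(W), 8(W), 7(W), all W → L
n=14: reaches L-position 10 → W
n=15: reaches L-position 11 → W
n=16: reaches L-position 12 → W
n=17: reaches L-position 13 → W
n=18: reaches L-position 13 → W
n=19: reaches L-position 13 → W
n=20: only reaches 16(W), 15(W), 14(W), all W → L
n=21: only reaches 17(W), 16(W), 15(W), all W → L
n=22: only reaches 18(W), 17(W), 16(W), all W → L
n=23: only reaches 19(W), 18(W), 17(W), all W → L
n=24: reaches L-position 20 → W
n=25: reaches L-position 21 → W
n=26: reaches L-position 22 → W
n=27: reaches L-position 23 → W
n=28: reaches L-position 23 → W
n=29: reaches L-position 23 → W
From 29, the L positions reachable in one move are: 23.

Remove 6, leaving 23.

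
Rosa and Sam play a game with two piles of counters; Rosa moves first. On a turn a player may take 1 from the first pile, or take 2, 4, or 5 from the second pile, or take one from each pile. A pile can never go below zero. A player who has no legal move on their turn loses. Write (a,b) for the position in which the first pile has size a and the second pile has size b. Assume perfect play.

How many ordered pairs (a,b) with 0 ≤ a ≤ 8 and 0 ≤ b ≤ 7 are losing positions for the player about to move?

23

Positions with no move are L. A position that does have a move is losing for the player to move precisely when every available move leads to a winning position for the opponent. Fill in the labels:
Every move lowers a or b (never raises either), so fill the grid row by row in increasing a, and left to right within a row: each cell's successors are then already labelled.
      b=0  b=1  b=2  b=3  b=4  b=5  b=6  b=7
a=0:    L    L    W    W    W    W    W    L
a=1:    W    W    W    L    L    W    W    W
a=2:    L    L    W    W    W    W    W    L
a=3:    W    W    W    L    L    W    W    W
a=4:    L    L    W    W    W    W    W    L
a=5:    W    W    W    L    L    W    W    W
a=6:    L    L    W    W    W    W    W    L
a=7:    W    W    W    L    L    W    W    W
a=8:    L    L    W    W    W    W    W    L
Cells with no legal move (terminal, hence L): (0,0), (0,1).
The remaining L cells, each justified by listing all of its moves:
(0,7): moves to (0,5)(W), (0,3)(W), (0,2)(W); every one is W ⇒ L
(1,3): moves to (0,3)(W), (1,1)(W), (0,2)(W); every one is W ⇒ L
(1,4): moves to (0,4)(W), (1,2)(W), (1,0)(W), (0,3)(W); every one is W ⇒ L
(2,0): the only move is to (1,0)(W), a W ⇒ L
(2,1): moves to (1,1)(W), (1,0)(W); every one is W ⇒ L
(2,7): moves to (1,7)(W), (2,5)(W), (2,3)(W), (2,2)(W), (1,6)(W); every one is W ⇒ L
(3,3): moves to (2,3)(W), (3,1)(W), (2,2)(W); every one is W ⇒ L
(3,4): moves to (2,4)(W), (3,2)(W), (3,0)(W), (2,3)(W); every one is W ⇒ L
(4,0): the only move is to (3,0)(W), a W ⇒ L
(4,1): moves to (3,1)(W), (3,0)(W); every one is W ⇒ L
(4,7): moves to (3,7)(W), (4,5)(W), (4,3)(W), (4,2)(W), (3,6)(W); every one is W ⇒ L
(5,3): moves to (4,3)(W), (5,1)(W), (4,2)(W); every one is W ⇒ L
(5,4): moves to (4,4)(W), (5,2)(W), (5,0)(W), (4,3)(W); every one is W ⇒ L
(6,0): the only move is to (5,0)(W), a W ⇒ L
(6,1): moves to (5,1)(W), (5,0)(W); every one is W ⇒ L
(6,7): moves to (5,7)(W), (6,5)(W), (6,3)(W), (6,2)(W), (5,6)(W); every one is W ⇒ L
(7,3): moves to (6,3)(W), (7,1)(W), (6,2)(W); every one is W ⇒ L
(7,4): moves to (6,4)(W), (7,2)(W), (7,0)(W), (6,3)(W); every one is W ⇒ L
(8,0): the only move is to (7,0)(W), a W ⇒ L
(8,1): moves to (7,1)(W), (7,0)(W); every one is W ⇒ L
(8,7): moves to (7,7)(W), (8,5)(W), (8,3)(W), (8,2)(W), (7,6)(W); every one is W ⇒ L
Every other cell has at least one move into one of the L cells above, so it is W.
L cells per row: a=0: 3, a=1: 2, a=2: 3, a=3: 2, a=4: 3, a=5: 2, a=6: 3, a=7: 2, a=8: 3; total 23.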